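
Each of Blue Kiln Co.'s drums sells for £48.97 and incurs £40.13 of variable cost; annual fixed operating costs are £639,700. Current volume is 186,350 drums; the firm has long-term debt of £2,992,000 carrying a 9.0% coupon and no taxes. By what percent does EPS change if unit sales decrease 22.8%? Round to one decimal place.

-50.9%

Total contribution margin = 186,350 × £8.84 = £1,647,334.00.
Subtracting fixed costs: EBIT = £1,647,334.00 − £639,700 = £1,007,634.00.
Interest = £269,280.00, so EBIT − I = £738,354.00.
Degree of combined leverage = contribution ÷ (EBIT − I) = £1,647,334.00 ÷ £738,354.00 = 2.2311.
EPS therefore changes by 2.2311 × (-22.8%) = -50.9%.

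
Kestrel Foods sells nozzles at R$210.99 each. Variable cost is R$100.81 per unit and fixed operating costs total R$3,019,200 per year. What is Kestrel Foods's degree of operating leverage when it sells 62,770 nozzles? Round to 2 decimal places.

Contribution at this volume is 62,770 × R$110.18 = R$6,915,998.60.
Subtracting fixed costs: EBIT = R$6,915,998.60 − R$3,019,200 = R$3,896,798.60.
DOL = contribution ÷ EBIT = R$6,915,998.60 ÷ R$3,896,798.60 = 1.7748.

1.77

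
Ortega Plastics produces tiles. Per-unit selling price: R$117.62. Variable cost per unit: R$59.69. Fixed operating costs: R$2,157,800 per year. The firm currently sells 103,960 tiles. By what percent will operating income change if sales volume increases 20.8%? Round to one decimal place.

+32.4%

Contribution at this volume is 103,960 × R$57.93 = R$6,022,402.80.
Operating income = contribution − fixed costs = R$6,022,402.80 − R$2,157,800 = R$3,864,602.80.
DOL = contribution ÷ EBIT = R$6,022,402.80 ÷ R$3,864,602.80 = 1.5583.
Operating income changes by 1.5583 × +20.8% = +32.4%.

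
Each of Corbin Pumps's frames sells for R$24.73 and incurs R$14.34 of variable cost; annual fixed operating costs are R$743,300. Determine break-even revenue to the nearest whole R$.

R$1,769,183

Contribution margin per unit = R$24.73 − R$14.34 = R$10.39, a CM ratio of R$10.39 ÷ R$24.73 = 0.4201.
Break-even revenue = fixed costs × price ÷ CM = R$743,300 × R$24.73 ÷ R$10.39 = R$1,769,183.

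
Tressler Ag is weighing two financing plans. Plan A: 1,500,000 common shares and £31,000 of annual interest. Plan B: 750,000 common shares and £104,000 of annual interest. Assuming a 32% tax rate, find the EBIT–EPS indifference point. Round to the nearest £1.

£177,000

At indifference, (EBIT − 31,000)(1 − t)/1,500,000 = (EBIT − 104,000)(1 − t)/750,000.
The (1 − t) factor cancels: (EBIT − 31,000) × 750,000 = (EBIT − 104,000) × 1,500,000.
EBIT × (1,500,000 − 750,000) = 104,000 × 1,500,000 − 31,000 × 750,000 = 132,750,000,000, so EBIT = 132,750,000,000 ÷ 750,000 = 177,000.00.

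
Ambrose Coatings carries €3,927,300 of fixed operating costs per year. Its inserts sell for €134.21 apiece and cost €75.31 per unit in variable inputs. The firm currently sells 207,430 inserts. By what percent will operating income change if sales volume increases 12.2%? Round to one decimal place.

+18.0%

Contribution at this volume is 207,430 × €58.90 = €12,217,627.00.
Operating income = contribution − fixed costs = €12,217,627.00 − €3,927,300 = €8,290,327.00.
Degree of operating leverage = €12,217,627.00 / €8,290,327.00 = 1.4737.
Operating income changes by 1.4737 × +12.2% = +18.0%.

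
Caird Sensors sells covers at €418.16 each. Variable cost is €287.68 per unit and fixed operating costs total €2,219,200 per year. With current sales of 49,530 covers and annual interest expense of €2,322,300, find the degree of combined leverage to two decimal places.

Total contribution margin = 49,530 × €130.48 = €6,462,674.40.
Subtracting fixed costs: EBIT = €6,462,674.40 − €2,219,200 = €4,243,474.40. Interest = €2,322,300.00.
DOL = €6,462,674.40 ÷ €4,243,474.40 = 1.5230; DFL = €4,243,474.40 ÷ €1,921,174.40 = 2.2088.
DCL = DOL × DFL = 1.5230 × 2.2088 = 3.3640.

3.36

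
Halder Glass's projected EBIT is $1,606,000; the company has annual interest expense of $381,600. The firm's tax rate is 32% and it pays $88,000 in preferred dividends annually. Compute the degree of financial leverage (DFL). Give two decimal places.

1.47

Interest = $381,600.00.
Pre-tax preferred-dividend burden = $88,000 ÷ (1 − 0.32) = $129,411.76.
DFL = EBIT ÷ [EBIT − I − D_p/(1−t)] = $1,606,000 ÷ [$1,606,000 − $381,600.00 − $129,411.76] = $1,606,000 ÷ $1,094,988.24 = 1.4667.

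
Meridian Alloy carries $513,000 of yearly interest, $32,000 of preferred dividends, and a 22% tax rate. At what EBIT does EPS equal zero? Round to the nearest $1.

Preferred dividends are paid after tax, so their pre-tax equivalent is $32,000 ÷ (1 − 0.22) = $41,025.64.
EPS = 0 when EBIT covers interest plus the pre-tax preferred burden: $513,000 + $41,025.64 = $554,025.64.

$554,026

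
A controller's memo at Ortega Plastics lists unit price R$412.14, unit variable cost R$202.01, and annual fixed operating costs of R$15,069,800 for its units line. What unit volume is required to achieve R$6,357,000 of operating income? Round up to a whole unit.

101,970 units

Contribution margin per unit = R$412.14 − R$202.01 = R$210.13.
Units = (FC + target) / CM = (R$15,069,800 + R$6,357,000) / R$210.13 = 101,969.26, so 101,970 units.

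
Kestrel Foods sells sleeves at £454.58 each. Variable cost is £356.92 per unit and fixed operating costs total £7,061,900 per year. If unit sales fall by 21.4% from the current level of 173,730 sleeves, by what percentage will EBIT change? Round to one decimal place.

At 173,730 units, contribution = 173,730 × £97.66 = £16,966,471.80.
Operating income = contribution − fixed costs = £16,966,471.80 − £7,061,900 = £9,904,571.80.
Degree of operating leverage = £16,966,471.80 / £9,904,571.80 = 1.7130.
Operating income changes by 1.7130 × -21.4% = -36.7%.

-36.7%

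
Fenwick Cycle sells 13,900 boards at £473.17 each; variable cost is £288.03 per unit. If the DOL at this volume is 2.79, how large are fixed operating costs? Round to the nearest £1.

At 13,900 units, contribution = 13,900 × £185.14 = £2,573,446.00.
DOL = contribution / EBIT, so EBIT = £2,573,446.00 / 2.79 = £922,382.08.
Fixed costs = CM − EBIT = £2,573,446.00 − £922,382.08 = £1,651,064.

£1,651,064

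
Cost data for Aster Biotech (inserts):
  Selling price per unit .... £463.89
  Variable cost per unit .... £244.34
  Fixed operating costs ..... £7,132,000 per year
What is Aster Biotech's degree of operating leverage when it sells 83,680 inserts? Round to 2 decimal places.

1.63

Contribution at this volume is 83,680 × £219.55 = £18,371,944.00.
EBIT = £18,371,944.00 − £7,132,000 = £11,239,944.00.
Degree of operating leverage = £18,371,944.00 / £11,239,944.00 = 1.6345.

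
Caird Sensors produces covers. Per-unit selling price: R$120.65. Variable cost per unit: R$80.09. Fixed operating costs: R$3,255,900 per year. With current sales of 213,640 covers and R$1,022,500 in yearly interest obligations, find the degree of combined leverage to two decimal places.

1.98

Total contribution margin = 213,640 × R$40.56 = R$8,665,238.40.
Subtracting fixed costs: EBIT = R$8,665,238.40 − R$3,255,900 = R$5,409,338.40. Interest = R$1,022,500.00.
DOL = R$8,665,238.40 ÷ R$5,409,338.40 = 1.6019; DFL = R$5,409,338.40 ÷ R$4,386,838.40 = 1.2331.
Combined leverage = 1.6019 × 1.2331 = 1.9753.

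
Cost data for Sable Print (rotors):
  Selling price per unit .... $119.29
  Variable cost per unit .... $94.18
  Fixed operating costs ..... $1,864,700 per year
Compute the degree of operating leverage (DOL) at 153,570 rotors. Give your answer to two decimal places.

1.94

At 153,570 units, contribution = 153,570 × $25.11 = $3,856,142.70.
Subtracting fixed costs: EBIT = $3,856,142.70 − $1,864,700 = $1,991,442.70.
DOL = contribution ÷ EBIT = $3,856,142.70 ÷ $1,991,442.70 = 1.9364.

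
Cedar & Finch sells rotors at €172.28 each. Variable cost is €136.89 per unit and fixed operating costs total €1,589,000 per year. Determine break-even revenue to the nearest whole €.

€7,735,318

Contribution margin per unit = €172.28 − €136.89 = €35.39, a CM ratio of €35.39 ÷ €172.28 = 0.2054.
Break-even sales = FC ÷ CM ratio = €1,589,000 × €172.28 / €35.39 = €7,735,318.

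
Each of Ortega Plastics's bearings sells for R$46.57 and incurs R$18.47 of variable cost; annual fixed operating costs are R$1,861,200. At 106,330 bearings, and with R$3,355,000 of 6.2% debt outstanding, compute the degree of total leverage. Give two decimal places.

Contribution at this volume is 106,330 × R$28.10 = R$2,987,873.00.
Operating income = contribution − fixed costs = R$2,987,873.00 − R$1,861,200 = R$1,126,673.00. Interest = R$208,010.00.
DOL = R$2,987,873.00 ÷ R$1,126,673.00 = 2.6519; DFL = R$1,126,673.00 ÷ R$918,663.00 = 1.2264.
DCL = DOL × DFL = 2.6519 × 1.2264 = 3.2523.

3.25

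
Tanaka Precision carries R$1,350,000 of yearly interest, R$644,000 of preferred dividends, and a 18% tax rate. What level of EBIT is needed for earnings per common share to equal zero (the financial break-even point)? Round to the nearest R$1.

R$2,135,366

Preferred dividends are paid after tax, so their pre-tax equivalent is R$644,000 ÷ (1 − 0.18) = R$785,365.85.
EPS = 0 when EBIT covers interest plus the pre-tax preferred burden: R$1,350,000 + R$785,365.85 = R$2,135,365.85.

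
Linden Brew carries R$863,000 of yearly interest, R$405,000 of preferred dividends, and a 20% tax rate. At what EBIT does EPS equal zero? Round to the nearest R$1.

R$1,369,250

Grossing the preferred dividend up to pre-tax terms: R$405,000 / (1 − 0.20) = R$506,250.00.
EPS = 0 when EBIT covers interest plus the pre-tax preferred burden: R$863,000 + R$506,250.00 = R$1,369,250.00.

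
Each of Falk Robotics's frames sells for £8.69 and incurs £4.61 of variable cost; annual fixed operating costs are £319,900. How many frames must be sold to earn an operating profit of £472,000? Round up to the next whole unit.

194,094 frames

Contribution margin per unit = £8.69 − £4.61 = £4.08.
Units = (FC + target) / CM = (£319,900 + £472,000) / £4.08 = 194,093.14, so 194,094 frames.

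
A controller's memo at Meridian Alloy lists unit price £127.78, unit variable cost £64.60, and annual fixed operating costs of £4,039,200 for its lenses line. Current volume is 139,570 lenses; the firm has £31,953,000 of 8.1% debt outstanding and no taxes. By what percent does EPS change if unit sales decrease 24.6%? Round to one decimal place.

-99.0%

Contribution at this volume is 139,570 × £63.18 = £8,818,032.60.
EBIT = £8,818,032.60 − £4,039,200 = £4,778,832.60.
After interest of £2,588,193.00, pre-tax earnings = £2,190,639.60.
Degree of combined leverage = contribution ÷ (EBIT − I) = £8,818,032.60 ÷ £2,190,639.60 = 4.0253.
EPS therefore changes by 4.0253 × (-24.6%) = -99.0%.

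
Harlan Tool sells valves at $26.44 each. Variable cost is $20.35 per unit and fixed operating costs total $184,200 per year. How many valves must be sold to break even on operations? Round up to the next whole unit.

30,247 valves

Unit CM = price − variable cost = $26.44 − $20.35 = $6.09.
Break-even Q = $184,200 / $6.09 = 30,246.31 → 30,247 valves.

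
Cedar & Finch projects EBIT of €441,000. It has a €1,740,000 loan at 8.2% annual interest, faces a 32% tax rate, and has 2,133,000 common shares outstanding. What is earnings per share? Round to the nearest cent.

Pre-tax income = €441,000 − €142,680.00 = €298,320.00.
Net income = €298,320.00 × (1 − 0.32) = €202,857.60.
Per share: €202,857.60 / 2,133,000 shares = €0.10.

€0.10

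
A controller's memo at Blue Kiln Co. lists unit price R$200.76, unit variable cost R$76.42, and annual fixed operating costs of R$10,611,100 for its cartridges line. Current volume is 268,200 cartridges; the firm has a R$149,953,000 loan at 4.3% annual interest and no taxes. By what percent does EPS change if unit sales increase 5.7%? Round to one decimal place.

Total contribution margin = 268,200 × R$124.34 = R$33,347,988.00.
Subtracting fixed costs: EBIT = R$33,347,988.00 − R$10,611,100 = R$22,736,888.00.
After interest of R$6,447,979.00, pre-tax earnings = R$16,288,909.00.
DCL = total CM / (EBIT − I) = R$33,347,988.00 / R$16,288,909.00 = 2.0473.
EPS therefore changes by 2.0473 × (+5.7%) = +11.7%.

+11.7%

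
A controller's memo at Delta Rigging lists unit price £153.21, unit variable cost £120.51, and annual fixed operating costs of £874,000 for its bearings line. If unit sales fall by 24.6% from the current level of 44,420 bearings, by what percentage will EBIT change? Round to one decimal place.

Contribution at this volume is 44,420 × £32.70 = £1,452,534.00.
EBIT = £1,452,534.00 − £874,000 = £578,534.00.
DOL = contribution ÷ EBIT = £1,452,534.00 ÷ £578,534.00 = 2.5107.
Operating income changes by 2.5107 × -24.6% = -61.8%.

-61.8%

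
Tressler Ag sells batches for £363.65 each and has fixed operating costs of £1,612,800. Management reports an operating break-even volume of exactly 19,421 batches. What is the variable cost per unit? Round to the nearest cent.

Contribution per unit must be FC / Q = £1,612,800 / 19,421 = £83.0441.
Variable cost per unit = £363.65 − £83.0441 = £280.61.

£280.61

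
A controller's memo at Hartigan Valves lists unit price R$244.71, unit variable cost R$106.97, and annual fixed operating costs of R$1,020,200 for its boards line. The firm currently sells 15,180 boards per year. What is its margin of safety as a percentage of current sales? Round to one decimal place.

Unit CM = price − variable cost = R$244.71 − R$106.97 = R$137.74. Break-even units = R$1,020,200 ÷ R$137.74 = 7,406.71; break-even revenue = 7,406.71 × R$244.71 = R$1,812,495.59.
Current sales = 15,180 × R$244.71 = R$3,714,697.80.
Margin of safety = (R$3,714,697.80 − R$1,812,495.59) ÷ R$3,714,697.80 = 51.2%.

51.2%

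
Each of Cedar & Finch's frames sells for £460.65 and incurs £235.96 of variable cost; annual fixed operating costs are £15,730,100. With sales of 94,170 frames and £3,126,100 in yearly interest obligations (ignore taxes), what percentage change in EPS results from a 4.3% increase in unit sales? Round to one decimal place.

Total contribution margin = 94,170 × £224.69 = £21,159,057.30.
EBIT = £21,159,057.30 − £15,730,100 = £5,428,957.30.
Interest = £3,126,100.00, so EBIT − I = £2,302,857.30.
Degree of combined leverage = contribution ÷ (EBIT − I) = £21,159,057.30 ÷ £2,302,857.30 = 9.1882.
EPS therefore changes by 9.1882 × (+4.3%) = +39.5%.

+39.5%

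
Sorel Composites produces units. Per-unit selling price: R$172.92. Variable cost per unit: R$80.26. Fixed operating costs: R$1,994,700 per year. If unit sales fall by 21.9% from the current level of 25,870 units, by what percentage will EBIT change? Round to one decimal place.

-130.5%

Contribution at this volume is 25,870 × R$92.66 = R$2,397,114.20.
Operating income = contribution − fixed costs = R$2,397,114.20 − R$1,994,700 = R$402,414.20.
Degree of operating leverage = R$2,397,114.20 / R$402,414.20 = 5.9568.
So EBIT moves 5.9568 × (-21.9%) = -130.5%.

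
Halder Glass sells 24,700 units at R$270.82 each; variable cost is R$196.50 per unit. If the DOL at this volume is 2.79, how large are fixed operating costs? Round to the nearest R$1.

Total contribution margin = 24,700 × R$74.32 = R$1,835,704.00.
DOL = contribution / EBIT, so EBIT = R$1,835,704.00 / 2.79 = R$657,958.42.
Fixed costs = CM − EBIT = R$1,835,704.00 − R$657,958.42 = R$1,177,746.

R$1,177,746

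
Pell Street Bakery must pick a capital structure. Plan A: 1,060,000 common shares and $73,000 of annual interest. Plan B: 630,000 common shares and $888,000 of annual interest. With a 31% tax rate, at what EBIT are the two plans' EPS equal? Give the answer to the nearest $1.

At indifference, (EBIT − 73,000)(1 − t)/1,060,000 = (EBIT − 888,000)(1 − t)/630,000.
The (1 − t) factor cancels: (EBIT − 73,000) × 630,000 = (EBIT − 888,000) × 1,060,000.
EBIT × (1,060,000 − 630,000) = 888,000 × 1,060,000 − 73,000 × 630,000 = 895,290,000,000, so EBIT = 895,290,000,000 ÷ 430,000 = 2,082,069.77.

$2,082,070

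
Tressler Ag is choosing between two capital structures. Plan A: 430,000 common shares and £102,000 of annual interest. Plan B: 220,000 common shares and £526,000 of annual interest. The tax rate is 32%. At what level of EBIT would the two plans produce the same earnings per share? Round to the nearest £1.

At indifference, (EBIT − 102,000)(1 − t)/430,000 = (EBIT − 526,000)(1 − t)/220,000.
Cancelling (1 − t) and cross-multiplying: 220,000·(EBIT − 102,000) = 430,000·(EBIT − 526,000).
Solving, EBIT = (526,000·430,000 − 102,000·220,000) / (430,000 − 220,000) = 203,740,000,000 / 210,000 = 970,190.48.

£970,190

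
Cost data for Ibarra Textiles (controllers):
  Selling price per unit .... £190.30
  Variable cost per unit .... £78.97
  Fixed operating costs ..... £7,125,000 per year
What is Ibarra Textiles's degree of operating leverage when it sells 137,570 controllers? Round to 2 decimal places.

1.87

Contribution at this volume is 137,570 × £111.33 = £15,315,668.10.
Operating income = contribution − fixed costs = £15,315,668.10 − £7,125,000 = £8,190,668.10.
DOL = contribution ÷ EBIT = £15,315,668.10 ÷ £8,190,668.10 = 1.8699.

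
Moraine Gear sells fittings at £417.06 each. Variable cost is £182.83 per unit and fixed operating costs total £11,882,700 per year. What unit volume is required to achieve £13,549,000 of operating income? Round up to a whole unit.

108,576 fittings

Each unit contributes £417.06 − £182.83 = £234.23.
Need Q such that Q × £234.23 − £11,882,700 = £13,549,000, i.e. Q = £25,431,700 / £234.23 = 108,575.76 → 108,576.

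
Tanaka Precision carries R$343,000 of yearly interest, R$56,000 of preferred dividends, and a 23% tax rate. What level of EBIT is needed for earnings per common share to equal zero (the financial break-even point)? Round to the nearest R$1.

Preferred dividends are paid after tax, so their pre-tax equivalent is R$56,000 ÷ (1 − 0.23) = R$72,727.27.
EPS = 0 when EBIT covers interest plus the pre-tax preferred burden: R$343,000 + R$72,727.27 = R$415,727.27.

R$415,727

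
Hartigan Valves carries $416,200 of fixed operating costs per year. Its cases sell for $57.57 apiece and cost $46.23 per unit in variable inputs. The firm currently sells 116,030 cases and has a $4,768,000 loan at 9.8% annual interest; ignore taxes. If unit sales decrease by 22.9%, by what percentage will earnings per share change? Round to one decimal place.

-69.7%

Total contribution margin = 116,030 × $11.34 = $1,315,780.20.
EBIT = $1,315,780.20 − $416,200 = $899,580.20.
After interest of $467,264.00, pre-tax earnings = $432,316.20.
Degree of combined leverage = contribution ÷ (EBIT − I) = $1,315,780.20 ÷ $432,316.20 = 3.0436.
EPS therefore changes by 3.0436 × (-22.9%) = -69.7%.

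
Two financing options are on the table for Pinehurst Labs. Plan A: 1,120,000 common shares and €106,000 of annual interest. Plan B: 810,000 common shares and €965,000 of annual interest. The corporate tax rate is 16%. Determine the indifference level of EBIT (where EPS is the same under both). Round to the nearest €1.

€3,209,484

Set EPS_A = EPS_B: (EBIT − €106,000)(1 − 0.16) ÷ 1,120,000 = (EBIT − €965,000)(1 − 0.16) ÷ 810,000.
Cancelling (1 − t) and cross-multiplying: 810,000·(EBIT − 106,000) = 1,120,000·(EBIT − 965,000).
EBIT × (1,120,000 − 810,000) = 965,000 × 1,120,000 − 106,000 × 810,000 = 994,940,000,000, so EBIT = 994,940,000,000 ÷ 310,000 = 3,209,483.87.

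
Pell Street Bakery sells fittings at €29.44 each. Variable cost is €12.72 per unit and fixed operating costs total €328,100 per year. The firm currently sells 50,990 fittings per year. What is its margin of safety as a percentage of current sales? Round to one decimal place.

61.5%

Unit CM = price − variable cost = €29.44 − €12.72 = €16.72. Break-even units = €328,100 ÷ €16.72 = 19,623.21; break-even revenue = 19,623.21 × €29.44 = €577,707.18.
Current sales = 50,990 × €29.44 = €1,501,145.60.
Margin of safety = (€1,501,145.60 − €577,707.18) ÷ €1,501,145.60 = 61.5%.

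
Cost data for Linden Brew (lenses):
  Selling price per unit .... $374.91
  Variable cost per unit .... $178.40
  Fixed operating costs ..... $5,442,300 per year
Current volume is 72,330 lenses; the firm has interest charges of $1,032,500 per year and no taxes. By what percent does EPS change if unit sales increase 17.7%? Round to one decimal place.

At 72,330 units, contribution = 72,330 × $196.51 = $14,213,568.30.
Subtracting fixed costs: EBIT = $14,213,568.30 − $5,442,300 = $8,771,268.30.
Interest = $1,032,500.00, so EBIT − I = $7,738,768.30.
Degree of combined leverage = contribution ÷ (EBIT − I) = $14,213,568.30 ÷ $7,738,768.30 = 1.8367.
%ΔEPS = DCL × %ΔSales = 1.8367 × +17.7% = +32.5%.

+32.5%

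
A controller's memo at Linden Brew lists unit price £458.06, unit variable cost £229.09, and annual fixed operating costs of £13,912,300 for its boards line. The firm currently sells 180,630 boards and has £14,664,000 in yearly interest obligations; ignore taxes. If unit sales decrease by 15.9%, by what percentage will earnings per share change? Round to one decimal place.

-51.4%

Contribution at this volume is 180,630 × £228.97 = £41,358,851.10.
Operating income = contribution − fixed costs = £41,358,851.10 − £13,912,300 = £27,446,551.10.
After interest of £14,664,000.00, pre-tax earnings = £12,782,551.10.
DCL = total CM / (EBIT − I) = £41,358,851.10 / £12,782,551.10 = 3.2356.
%ΔEPS = DCL × %ΔSales = 3.2356 × -15.9% = -51.4%.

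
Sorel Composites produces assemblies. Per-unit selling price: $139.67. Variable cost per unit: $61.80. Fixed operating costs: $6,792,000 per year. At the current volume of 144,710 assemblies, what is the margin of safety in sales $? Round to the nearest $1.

$8,029,308

Unit CM = price − variable cost = $139.67 − $61.80 = $77.87. Break-even units = $6,792,000 ÷ $77.87 = 87,222.29; break-even revenue = 87,222.29 × $139.67 = $12,182,337.74.
Current sales = 144,710 × $139.67 = $20,211,645.70.
Margin of safety = $20,211,645.70 − $12,182,337.74 = $8,029,308.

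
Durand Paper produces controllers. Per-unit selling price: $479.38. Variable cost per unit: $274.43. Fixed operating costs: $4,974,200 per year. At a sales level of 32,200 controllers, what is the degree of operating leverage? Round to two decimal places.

At 32,200 units, contribution = 32,200 × $204.95 = $6,599,390.00.
Operating income = contribution − fixed costs = $6,599,390.00 − $4,974,200 = $1,625,190.00.
Degree of operating leverage = $6,599,390.00 / $1,625,190.00 = 4.0607.

4.06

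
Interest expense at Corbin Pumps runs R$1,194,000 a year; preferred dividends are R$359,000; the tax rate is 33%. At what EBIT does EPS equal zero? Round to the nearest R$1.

R$1,729,821

Grossing the preferred dividend up to pre-tax terms: R$359,000 / (1 − 0.33) = R$535,820.90.
Financial break-even EBIT = interest + D_p ÷ (1 − t) = R$1,194,000 + R$535,820.90 = R$1,729,820.90.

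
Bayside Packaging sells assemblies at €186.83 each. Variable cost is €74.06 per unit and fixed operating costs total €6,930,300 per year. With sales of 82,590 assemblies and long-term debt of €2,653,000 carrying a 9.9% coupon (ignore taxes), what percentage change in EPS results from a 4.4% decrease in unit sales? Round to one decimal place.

Contribution at this volume is 82,590 × €112.77 = €9,313,674.30.
Subtracting fixed costs: EBIT = €9,313,674.30 − €6,930,300 = €2,383,374.30.
After interest of €262,647.00, pre-tax earnings = €2,120,727.30.
DCL = total CM / (EBIT − I) = €9,313,674.30 / €2,120,727.30 = 4.3917.
EPS therefore changes by 4.3917 × (-4.4%) = -19.3%.

-19.3%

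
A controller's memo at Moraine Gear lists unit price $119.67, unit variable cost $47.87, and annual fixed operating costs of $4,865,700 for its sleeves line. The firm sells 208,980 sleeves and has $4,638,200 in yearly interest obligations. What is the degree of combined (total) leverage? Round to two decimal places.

2.73

Contribution at this volume is 208,980 × $71.80 = $15,004,764.00.
Subtracting fixed costs: EBIT = $15,004,764.00 − $4,865,700 = $10,139,064.00. Interest = $4,638,200.00.
DOL = $15,004,764.00 ÷ $10,139,064.00 = 1.4799; DFL = $10,139,064.00 ÷ $5,500,864.00 = 1.8432.
Combined leverage = 1.4799 × 1.8432 = 2.7278.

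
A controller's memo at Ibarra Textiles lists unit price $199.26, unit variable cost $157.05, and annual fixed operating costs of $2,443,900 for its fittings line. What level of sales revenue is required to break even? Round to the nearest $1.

$11,536,875

Contribution margin per unit = $199.26 − $157.05 = $42.21, a CM ratio of $42.21 ÷ $199.26 = 0.2118.
Break-even revenue = fixed costs × price ÷ CM = $2,443,900 × $199.26 ÷ $42.21 = $11,536,875.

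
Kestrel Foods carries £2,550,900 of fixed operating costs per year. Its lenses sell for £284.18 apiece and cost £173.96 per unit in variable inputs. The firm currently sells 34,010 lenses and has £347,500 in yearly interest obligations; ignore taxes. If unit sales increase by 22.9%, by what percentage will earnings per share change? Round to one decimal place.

+101.0%

At 34,010 units, contribution = 34,010 × £110.22 = £3,748,582.20.
Subtracting fixed costs: EBIT = £3,748,582.20 − £2,550,900 = £1,197,682.20.
Interest = £347,500.00, so EBIT − I = £850,182.20.
DCL = total CM / (EBIT − I) = £3,748,582.20 / £850,182.20 = 4.4092.
%ΔEPS = DCL × %ΔSales = 4.4092 × +22.9% = +101.0%.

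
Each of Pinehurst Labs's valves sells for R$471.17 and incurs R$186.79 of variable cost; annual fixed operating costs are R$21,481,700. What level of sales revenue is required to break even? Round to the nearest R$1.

Contribution margin per unit = R$471.17 − R$186.79 = R$284.38, a CM ratio of R$284.38 ÷ R$471.17 = 0.6036.
Break-even sales = FC ÷ CM ratio = R$21,481,700 × R$471.17 / R$284.38 = R$35,591,577.

R$35,591,577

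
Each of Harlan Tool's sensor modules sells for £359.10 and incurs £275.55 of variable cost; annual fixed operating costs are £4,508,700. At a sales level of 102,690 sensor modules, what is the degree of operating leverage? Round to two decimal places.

Contribution at this volume is 102,690 × £83.55 = £8,579,749.50.
Operating income = contribution − fixed costs = £8,579,749.50 − £4,508,700 = £4,071,049.50.
Degree of operating leverage = £8,579,749.50 / £4,071,049.50 = 2.1075.

2.11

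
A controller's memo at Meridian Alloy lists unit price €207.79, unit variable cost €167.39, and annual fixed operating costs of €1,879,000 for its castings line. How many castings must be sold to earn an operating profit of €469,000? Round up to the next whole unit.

Unit CM = price − variable cost = €207.79 − €167.39 = €40.40.
Units = (FC + target) / CM = (€1,879,000 + €469,000) / €40.40 = 58,118.81, so 58,119 castings.

58,119 castings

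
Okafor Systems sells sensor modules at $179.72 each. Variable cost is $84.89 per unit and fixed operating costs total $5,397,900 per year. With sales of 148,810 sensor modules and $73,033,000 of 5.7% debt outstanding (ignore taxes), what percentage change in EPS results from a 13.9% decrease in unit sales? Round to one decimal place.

At 148,810 units, contribution = 148,810 × $94.83 = $14,111,652.30.
Operating income = contribution − fixed costs = $14,111,652.30 − $5,397,900 = $8,713,752.30.
After interest of $4,162,881.00, pre-tax earnings = $4,550,871.30.
DCL = total CM / (EBIT − I) = $14,111,652.30 / $4,550,871.30 = 3.1009.
EPS therefore changes by 3.1009 × (-13.9%) = -43.1%.

-43.1%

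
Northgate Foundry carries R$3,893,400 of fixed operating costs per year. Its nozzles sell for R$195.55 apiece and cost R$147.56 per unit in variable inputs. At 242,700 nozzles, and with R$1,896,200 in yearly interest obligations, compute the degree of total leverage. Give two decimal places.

Total contribution margin = 242,700 × R$47.99 = R$11,647,173.00.
EBIT = R$11,647,173.00 − R$3,893,400 = R$7,753,773.00. Interest = R$1,896,200.00, so EBIT − I = R$5,857,573.00.
Degree of total leverage = total CM / (EBIT − interest) = R$11,647,173.00 / R$5,857,573.00 = 1.9884.

1.99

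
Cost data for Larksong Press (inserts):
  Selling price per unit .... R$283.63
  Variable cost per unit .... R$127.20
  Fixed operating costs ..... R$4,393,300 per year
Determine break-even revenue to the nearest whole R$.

CM per unit = R$283.63 − R$127.20 = R$156.43; CM ratio = R$156.43 / R$283.63 = 0.5515.
Break-even sales = FC ÷ CM ratio = R$4,393,300 × R$283.63 / R$156.43 = R$7,965,682.

R$7,965,682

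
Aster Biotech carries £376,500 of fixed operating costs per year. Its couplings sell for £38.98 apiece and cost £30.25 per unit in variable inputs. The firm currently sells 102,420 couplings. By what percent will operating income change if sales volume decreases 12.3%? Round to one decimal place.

-21.2%

At 102,420 units, contribution = 102,420 × £8.73 = £894,126.60.
Subtracting fixed costs: EBIT = £894,126.60 − £376,500 = £517,626.60.
So DOL = total CM / EBIT = £894,126.60 / £517,626.60 = 1.7274.
%ΔEBIT = DOL × %ΔSales = 1.7274 × -12.3% = -21.2%.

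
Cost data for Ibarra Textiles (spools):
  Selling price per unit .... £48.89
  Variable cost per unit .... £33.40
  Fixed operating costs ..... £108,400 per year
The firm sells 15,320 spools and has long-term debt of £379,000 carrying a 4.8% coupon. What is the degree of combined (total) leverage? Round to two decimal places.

2.14

At 15,320 units, contribution = 15,320 × £15.49 = £237,306.80.
Subtracting fixed costs: EBIT = £237,306.80 − £108,400 = £128,906.80. Interest = £18,192.00, so EBIT − I = £110,714.80.
DCL = contribution ÷ (EBIT − I) = £237,306.80 ÷ £110,714.80 = 2.1434.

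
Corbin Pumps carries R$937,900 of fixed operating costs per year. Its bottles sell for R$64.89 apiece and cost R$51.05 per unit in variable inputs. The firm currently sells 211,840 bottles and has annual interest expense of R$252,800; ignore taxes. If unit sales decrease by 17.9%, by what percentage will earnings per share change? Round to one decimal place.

-30.1%

At 211,840 units, contribution = 211,840 × R$13.84 = R$2,931,865.60.
Operating income = contribution − fixed costs = R$2,931,865.60 − R$937,900 = R$1,993,965.60.
Interest = R$252,800.00, so EBIT − I = R$1,741,165.60.
DCL = total CM / (EBIT − I) = R$2,931,865.60 / R$1,741,165.60 = 1.6839.
EPS therefore changes by 1.6839 × (-17.9%) = -30.1%.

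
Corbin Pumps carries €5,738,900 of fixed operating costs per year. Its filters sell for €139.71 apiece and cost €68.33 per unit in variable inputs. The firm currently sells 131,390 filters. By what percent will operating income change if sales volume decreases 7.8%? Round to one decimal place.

-20.1%

Total contribution margin = 131,390 × €71.38 = €9,378,618.20.
Operating income = contribution − fixed costs = €9,378,618.20 − €5,738,900 = €3,639,718.20.
So DOL = total CM / EBIT = €9,378,618.20 / €3,639,718.20 = 2.5767.
So EBIT moves 2.5767 × (-7.8%) = -20.1%.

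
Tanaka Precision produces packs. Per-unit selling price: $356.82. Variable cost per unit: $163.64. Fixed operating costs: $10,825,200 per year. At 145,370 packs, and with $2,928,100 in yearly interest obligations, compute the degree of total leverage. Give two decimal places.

1.96

Contribution at this volume is 145,370 × $193.18 = $28,082,576.60.
EBIT = $28,082,576.60 − $10,825,200 = $17,257,376.60. Interest = $2,928,100.00, so EBIT − I = $14,329,276.60.
Degree of total leverage = total CM / (EBIT − interest) = $28,082,576.60 / $14,329,276.60 = 1.9598.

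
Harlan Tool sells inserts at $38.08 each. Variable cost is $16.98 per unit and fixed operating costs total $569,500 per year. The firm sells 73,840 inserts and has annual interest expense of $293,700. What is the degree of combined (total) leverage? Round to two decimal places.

At 73,840 units, contribution = 73,840 × $21.10 = $1,558,024.00.
Operating income = contribution − fixed costs = $1,558,024.00 − $569,500 = $988,524.00. Interest = $293,700.00, so EBIT − I = $694,824.00.
DCL = contribution ÷ (EBIT − I) = $1,558,024.00 ÷ $694,824.00 = 2.2423.

2.24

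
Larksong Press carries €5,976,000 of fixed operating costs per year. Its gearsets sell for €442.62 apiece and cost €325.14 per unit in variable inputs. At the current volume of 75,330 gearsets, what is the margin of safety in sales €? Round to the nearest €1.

Unit CM = price − variable cost = €442.62 − €325.14 = €117.48. Break-even units = €5,976,000 ÷ €117.48 = 50,868.23; break-even revenue = 50,868.23 × €442.62 = €22,515,297.24.
Current sales = 75,330 × €442.62 = €33,342,564.60.
Margin of safety = €33,342,564.60 − €22,515,297.24 = €10,827,267.

€10,827,267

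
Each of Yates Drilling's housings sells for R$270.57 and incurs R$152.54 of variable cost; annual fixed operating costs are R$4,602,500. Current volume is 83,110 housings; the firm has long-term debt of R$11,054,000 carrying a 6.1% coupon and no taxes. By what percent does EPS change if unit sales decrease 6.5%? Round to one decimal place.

-14.1%

Total contribution margin = 83,110 × R$118.03 = R$9,809,473.30.
Subtracting fixed costs: EBIT = R$9,809,473.30 − R$4,602,500 = R$5,206,973.30.
After interest of R$674,294.00, pre-tax earnings = R$4,532,679.30.
DCL = total CM / (EBIT − I) = R$9,809,473.30 / R$4,532,679.30 = 2.1642.
EPS therefore changes by 2.1642 × (-6.5%) = -14.1%.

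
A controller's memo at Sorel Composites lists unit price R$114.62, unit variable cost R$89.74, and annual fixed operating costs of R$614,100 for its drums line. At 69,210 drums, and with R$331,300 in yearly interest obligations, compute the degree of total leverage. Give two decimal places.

Contribution at this volume is 69,210 × R$24.88 = R$1,721,944.80.
EBIT = R$1,721,944.80 − R$614,100 = R$1,107,844.80. Interest = R$331,300.00, so EBIT − I = R$776,544.80.
Degree of total leverage = total CM / (EBIT − interest) = R$1,721,944.80 / R$776,544.80 = 2.2174.

2.22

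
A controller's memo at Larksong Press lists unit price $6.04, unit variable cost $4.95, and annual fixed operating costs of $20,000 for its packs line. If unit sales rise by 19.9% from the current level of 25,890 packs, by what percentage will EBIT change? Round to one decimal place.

+68.3%

Total contribution margin = 25,890 × $1.09 = $28,220.10.
Operating income = contribution − fixed costs = $28,220.10 − $20,000 = $8,220.10.
Degree of operating leverage = $28,220.10 / $8,220.10 = 3.4331.
%ΔEBIT = DOL × %ΔSales = 3.4331 × +19.9% = +68.3%.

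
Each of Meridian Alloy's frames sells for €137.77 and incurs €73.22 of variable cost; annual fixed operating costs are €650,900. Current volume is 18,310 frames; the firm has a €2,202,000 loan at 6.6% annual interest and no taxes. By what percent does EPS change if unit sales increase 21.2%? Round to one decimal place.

Total contribution margin = 18,310 × €64.55 = €1,181,910.50.
Subtracting fixed costs: EBIT = €1,181,910.50 − €650,900 = €531,010.50.
After interest of €145,332.00, pre-tax earnings = €385,678.50.
DCL = total CM / (EBIT − I) = €1,181,910.50 / €385,678.50 = 3.0645.
%ΔEPS = DCL × %ΔSales = 3.0645 × +21.2% = +65.0%.

+65.0%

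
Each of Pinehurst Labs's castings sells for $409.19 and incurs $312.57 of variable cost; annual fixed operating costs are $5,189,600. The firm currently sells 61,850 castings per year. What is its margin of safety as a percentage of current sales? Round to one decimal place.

13.2%

Contribution margin per unit = $409.19 − $312.57 = $96.62. Break-even units = $5,189,600 ÷ $96.62 = 53,711.45; break-even revenue = 53,711.45 × $409.19 = $21,978,186.96.
Actual sales revenue = 61,850 × $409.19 = $25,308,401.50.
Margin of safety = ($25,308,401.50 − $21,978,186.96) ÷ $25,308,401.50 = 13.2%.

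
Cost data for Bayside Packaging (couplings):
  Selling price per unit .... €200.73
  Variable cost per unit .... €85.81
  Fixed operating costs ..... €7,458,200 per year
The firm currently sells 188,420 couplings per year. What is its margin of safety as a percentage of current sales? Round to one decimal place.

Each unit contributes €200.73 − €85.81 = €114.92. Break-even units = €7,458,200 ÷ €114.92 = 64,899.06; break-even revenue = 64,899.06 × €200.73 = €13,027,188.36.
Actual sales revenue = 188,420 × €200.73 = €37,821,546.60.
Margin of safety = (€37,821,546.60 − €13,027,188.36) ÷ €37,821,546.60 = 65.6%.

65.6%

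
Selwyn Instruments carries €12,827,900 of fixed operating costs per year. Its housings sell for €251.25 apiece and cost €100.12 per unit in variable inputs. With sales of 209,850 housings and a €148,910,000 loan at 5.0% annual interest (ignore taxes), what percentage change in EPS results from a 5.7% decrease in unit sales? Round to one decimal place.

-15.8%

Total contribution margin = 209,850 × €151.13 = €31,714,630.50.
Subtracting fixed costs: EBIT = €31,714,630.50 − €12,827,900 = €18,886,730.50.
Interest = €7,445,500.00, so EBIT − I = €11,441,230.50.
Degree of combined leverage = contribution ÷ (EBIT − I) = €31,714,630.50 ÷ €11,441,230.50 = 2.7720.
%ΔEPS = DCL × %ΔSales = 2.7720 × -5.7% = -15.8%.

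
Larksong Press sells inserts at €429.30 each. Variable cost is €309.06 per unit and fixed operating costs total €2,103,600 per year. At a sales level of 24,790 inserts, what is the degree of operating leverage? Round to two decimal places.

3.40

Total contribution margin = 24,790 × €120.24 = €2,980,749.60.
Operating income = contribution − fixed costs = €2,980,749.60 − €2,103,600 = €877,149.60.
So DOL = total CM / EBIT = €2,980,749.60 / €877,149.60 = 3.3982.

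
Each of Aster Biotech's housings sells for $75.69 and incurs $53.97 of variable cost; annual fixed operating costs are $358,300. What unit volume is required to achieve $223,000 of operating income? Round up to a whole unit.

Contribution margin per unit = $75.69 − $53.97 = $21.72.
Units = (FC + target) / CM = ($358,300 + $223,000) / $21.72 = 26,763.35, so 26,764 housings.

26,764 housings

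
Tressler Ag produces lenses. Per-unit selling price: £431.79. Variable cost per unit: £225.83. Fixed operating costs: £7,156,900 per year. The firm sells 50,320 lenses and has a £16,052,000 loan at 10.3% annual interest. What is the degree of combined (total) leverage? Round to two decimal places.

6.67

Contribution at this volume is 50,320 × £205.96 = £10,363,907.20.
Subtracting fixed costs: EBIT = £10,363,907.20 − £7,156,900 = £3,207,007.20. Interest = £1,653,356.00, so EBIT − I = £1,553,651.20.
Degree of total leverage = total CM / (EBIT − interest) = £10,363,907.20 / £1,553,651.20 = 6.6707.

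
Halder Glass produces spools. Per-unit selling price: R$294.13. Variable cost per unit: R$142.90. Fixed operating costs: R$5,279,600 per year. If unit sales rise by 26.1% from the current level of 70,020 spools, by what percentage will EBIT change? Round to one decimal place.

Contribution at this volume is 70,020 × R$151.23 = R$10,589,124.60.
Subtracting fixed costs: EBIT = R$10,589,124.60 − R$5,279,600 = R$5,309,524.60.
DOL = contribution ÷ EBIT = R$10,589,124.60 ÷ R$5,309,524.60 = 1.9944.
Operating income changes by 1.9944 × +26.1% = +52.1%.

+52.1%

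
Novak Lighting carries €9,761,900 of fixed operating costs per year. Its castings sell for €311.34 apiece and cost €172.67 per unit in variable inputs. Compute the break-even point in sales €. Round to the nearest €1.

Contribution margin per unit = €311.34 − €172.67 = €138.67, a CM ratio of €138.67 ÷ €311.34 = 0.4454.
Break-even sales = FC ÷ CM ratio = €9,761,900 × €311.34 / €138.67 = €21,917,285.

€21,917,285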